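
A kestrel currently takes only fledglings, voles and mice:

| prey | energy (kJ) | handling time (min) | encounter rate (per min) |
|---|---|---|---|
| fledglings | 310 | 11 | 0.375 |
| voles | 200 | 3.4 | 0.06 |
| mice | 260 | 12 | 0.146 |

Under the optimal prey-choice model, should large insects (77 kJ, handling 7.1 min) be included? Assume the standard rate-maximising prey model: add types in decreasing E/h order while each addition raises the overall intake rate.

On fledglings, voles and mice alone, R = ΣλE/(1+Σλh) = 166.2/7.081 = 23.47 kJ/min.
Profitability of large insects: 77/7.1 = 10.85 kJ/min.
Since 10.85 < R, time spent handling large insects is better spent searching.

No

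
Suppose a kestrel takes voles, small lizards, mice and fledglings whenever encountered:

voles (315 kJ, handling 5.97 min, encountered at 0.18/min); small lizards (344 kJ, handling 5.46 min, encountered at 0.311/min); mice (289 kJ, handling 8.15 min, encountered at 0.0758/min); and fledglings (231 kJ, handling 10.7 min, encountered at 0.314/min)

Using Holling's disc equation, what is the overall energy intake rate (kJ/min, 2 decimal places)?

33.31 kJ/min

R = Σλ_iE_i / (1 + Σλ_ih_i)
Numerator: 0.18×315 + 0.311×344 + 0.0758×289 + 0.314×231 = 258.1
Denominator: 1 + 0.18×5.97 + 0.311×5.46 + 0.0758×8.15 + 0.314×10.7 = 7.75
R = 258.1/7.75 = 33.31 kJ/min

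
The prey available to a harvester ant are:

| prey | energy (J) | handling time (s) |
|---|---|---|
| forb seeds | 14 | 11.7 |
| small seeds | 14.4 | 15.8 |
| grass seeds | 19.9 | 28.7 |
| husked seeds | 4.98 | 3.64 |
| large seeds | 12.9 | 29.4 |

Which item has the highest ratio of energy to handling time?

In descending order of E/h:
husked seeds: 4.98/3.64 = 1.37 J/s
forb seeds: 14/11.7 = 1.2 J/s
small seeds: 14.4/15.8 = 0.911 J/s
grass seeds: 19.9/28.7 = 0.693 J/s
large seeds: 12.9/29.4 = 0.439 J/s

husked seeds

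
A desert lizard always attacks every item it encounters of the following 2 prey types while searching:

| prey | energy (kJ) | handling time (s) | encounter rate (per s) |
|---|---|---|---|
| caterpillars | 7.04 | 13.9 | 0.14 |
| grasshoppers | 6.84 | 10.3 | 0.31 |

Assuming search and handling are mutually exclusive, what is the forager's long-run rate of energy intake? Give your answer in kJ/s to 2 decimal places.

R = (0.14×7.04 + 0.31×6.84) / (1 + 0.14×13.9 + 0.31×10.3) = 3.106/6.139 = 0.5059 kJ/s.

0.51 kJ/s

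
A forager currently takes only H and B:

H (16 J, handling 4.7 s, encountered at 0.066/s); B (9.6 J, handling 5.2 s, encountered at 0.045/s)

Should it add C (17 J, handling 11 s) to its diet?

Current rate: (0.066×16 + 0.045×9.6)/(1 + 0.066×4.7 + 0.045×5.2) = 0.9636 J/s.
Profitability of C: 17/11 = 1.545 J/s.
Since 1.545 > R, including C increases the long-run rate.

Yes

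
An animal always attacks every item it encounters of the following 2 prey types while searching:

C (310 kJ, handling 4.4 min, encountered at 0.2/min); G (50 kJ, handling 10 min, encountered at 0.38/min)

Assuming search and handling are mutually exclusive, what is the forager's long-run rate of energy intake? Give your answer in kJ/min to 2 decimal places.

R = Σλ_iE_i / (1 + Σλ_ih_i)
Numerator: 0.2×310 + 0.38×50 = 81
Denominator: 1 + 0.2×4.4 + 0.38×10 = 5.68
R = 81/5.68 = 14.26 kJ/min

14.26 kJ/min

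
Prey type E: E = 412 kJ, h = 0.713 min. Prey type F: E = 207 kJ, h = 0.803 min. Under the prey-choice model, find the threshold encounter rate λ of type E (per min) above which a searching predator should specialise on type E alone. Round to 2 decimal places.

1.13 per min

At the threshold, the rate on type E alone equals the profitability of type F: λ·412/(1 + λ·0.713) = 207/0.803 = 257.8.
Rearranging, λ(412 − 257.8×0.713) = 257.8, so λ = 257.8/228.2 = 1.13 per min.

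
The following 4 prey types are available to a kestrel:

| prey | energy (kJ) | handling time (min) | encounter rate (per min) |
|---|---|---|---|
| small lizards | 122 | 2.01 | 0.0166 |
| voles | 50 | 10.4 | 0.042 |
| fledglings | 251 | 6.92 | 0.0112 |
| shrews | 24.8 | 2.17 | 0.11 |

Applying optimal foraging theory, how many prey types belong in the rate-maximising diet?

Profitabilities (E/h, kJ/min): small lizards 60.7, fledglings 36.3, shrews 11.4, voles 4.81. Add prey in this order while the next type's profitability exceeds the intake rate on those already taken.
Rate on top 1: 1.96. fledglings: 36.3 > 1.96 → include.
Rate on top 2: 4.354. shrews: 11.4 > 4.354 → include.
Rate on top 3: 5.605. voles: 4.81 < 5.605 → exclude; stop.
Optimal diet: small lizards, fledglings, shrews — 3 of 4 types.

3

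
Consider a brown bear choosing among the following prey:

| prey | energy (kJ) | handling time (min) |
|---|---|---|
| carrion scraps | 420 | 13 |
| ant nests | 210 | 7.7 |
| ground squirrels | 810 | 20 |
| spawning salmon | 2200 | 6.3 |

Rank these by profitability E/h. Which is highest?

In descending order of E/h:
spawning salmon: 2200/6.3 = 349 kJ/min
ground squirrels: 810/20 = 40.5 kJ/min
carrion scraps: 420/13 = 32.3 kJ/min
ant nests: 210/7.7 = 27.3 kJ/min

spawning salmon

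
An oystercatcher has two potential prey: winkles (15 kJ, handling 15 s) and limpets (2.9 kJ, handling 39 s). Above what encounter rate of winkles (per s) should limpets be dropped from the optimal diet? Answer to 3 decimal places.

At the threshold, the rate on winkles alone equals the profitability of limpets: λ·15/(1 + λ·15) = 2.9/39 = 0.07436.
Rearranging, λ(15 − 0.07436×15) = 0.07436, so λ = 0.07436/13.88 = 0.005355 per s.

0.005 per s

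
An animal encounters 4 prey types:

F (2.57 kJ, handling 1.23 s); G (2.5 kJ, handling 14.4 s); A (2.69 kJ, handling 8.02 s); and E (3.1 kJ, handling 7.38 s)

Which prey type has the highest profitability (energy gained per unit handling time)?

Profitability E/h (kJ/s): F = 2.57/1.23 = 2.09, G = 2.5/14.4 = 0.174, A = 2.69/8.02 = 0.335, E = 3.1/7.38 = 0.42.
Ranked: F > E > A > G.

F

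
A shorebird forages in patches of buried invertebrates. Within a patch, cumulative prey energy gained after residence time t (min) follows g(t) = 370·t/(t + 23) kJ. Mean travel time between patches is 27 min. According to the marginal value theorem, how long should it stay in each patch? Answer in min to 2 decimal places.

By the marginal value theorem, leave when the instantaneous gain rate g'(t) equals the habitat-wide average g(t)/(T + t).
g'(t) = 370·23/(t + 23)². Setting 370·23/(t+23)² = 370t/[(t+23)(27+t)] gives 23(27+t) = t(t+23), so t² = 23×27 = 621.
t* = √621 = 24.92 min.

24.92 min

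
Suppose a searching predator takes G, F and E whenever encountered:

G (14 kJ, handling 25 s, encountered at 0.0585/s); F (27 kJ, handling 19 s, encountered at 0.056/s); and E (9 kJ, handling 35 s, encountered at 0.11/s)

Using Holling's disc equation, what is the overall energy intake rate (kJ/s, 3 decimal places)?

Energy encountered per unit search time: 0.0585×14 + 0.056×27 + 0.11×9 = 3.321 kJ/s.
Handling time per unit search time: 0.0585×25 + 0.056×19 + 0.11×35 = 6.377.
Rate = 3.321/(1 + 6.377) = 0.4502 kJ/s.

0.450 kJ/s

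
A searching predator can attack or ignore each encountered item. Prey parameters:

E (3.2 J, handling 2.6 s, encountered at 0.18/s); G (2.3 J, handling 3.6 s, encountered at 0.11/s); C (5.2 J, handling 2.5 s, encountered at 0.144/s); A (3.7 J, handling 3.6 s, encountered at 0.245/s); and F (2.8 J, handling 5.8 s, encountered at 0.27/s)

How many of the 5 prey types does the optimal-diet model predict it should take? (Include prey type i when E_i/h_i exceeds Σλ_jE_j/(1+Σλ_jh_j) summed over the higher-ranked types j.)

3

E/h in descending order: C 2.08, E 1.23, A 1.03, G 0.639, F 0.483 J/s. The optimal diet is the largest prefix of this list for which every included type satisfies E_i/h_i > R on the types above it.
Rate on top 1: 0.5506. E: 1.23 > 0.5506 → include.
Rate on top 2: 0.7247. A: 1.03 > 0.7247 → include.
Rate on top 3: 0.8234. G: 0.639 < 0.8234 → exclude; stop.
Optimal diet: C, E, A — 3 of 5 types.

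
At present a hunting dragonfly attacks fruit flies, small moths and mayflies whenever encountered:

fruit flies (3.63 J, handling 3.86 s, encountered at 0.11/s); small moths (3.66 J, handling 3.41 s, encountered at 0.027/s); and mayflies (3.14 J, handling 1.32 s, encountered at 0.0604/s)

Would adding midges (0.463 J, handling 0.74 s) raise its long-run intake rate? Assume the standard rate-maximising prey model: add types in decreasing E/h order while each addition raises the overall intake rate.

Yes

Intake rate on the current diet: R = (0.11×3.63 + 0.027×3.66 + 0.0604×3.14) / (1 + 0.11×3.86 + 0.027×3.41 + 0.0604×1.32) = 0.6878/1.596 = 0.4308 J/s.
midges: E/h = 0.463/0.74 = 0.6257 J/s.
Since 0.6257 > R, including midges increases the long-run rate.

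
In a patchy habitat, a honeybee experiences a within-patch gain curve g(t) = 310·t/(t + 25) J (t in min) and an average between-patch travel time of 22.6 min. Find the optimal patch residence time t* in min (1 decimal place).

23.8 min

By the marginal value theorem, leave when the instantaneous gain rate g'(t) equals the habitat-wide average g(t)/(T + t).
g'(t) = 310·25/(t + 25)². Setting 310·25/(t+25)² = 310t/[(t+25)(22.6+t)] gives 25(22.6+t) = t(t+25), so t² = 25×22.6 = 565.
t* = √565 = 23.77 min.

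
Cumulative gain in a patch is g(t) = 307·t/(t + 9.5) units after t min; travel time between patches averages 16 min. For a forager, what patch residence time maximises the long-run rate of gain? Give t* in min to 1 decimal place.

12.3 min

Maximise g(t)/(T+t): set derivative to zero → g'(t)(T+t) = g(t).
g'(t) = 307·9.5/(t + 9.5)². Setting 307·9.5/(t+9.5)² = 307t/[(t+9.5)(16+t)] gives 9.5(16+t) = t(t+9.5), so t² = 9.5×16 = 152.
t* = √152 = 12.33 min.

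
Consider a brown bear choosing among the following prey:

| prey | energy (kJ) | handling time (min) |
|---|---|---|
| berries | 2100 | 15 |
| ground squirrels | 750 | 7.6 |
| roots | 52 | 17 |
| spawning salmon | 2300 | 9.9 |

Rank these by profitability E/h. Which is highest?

Profitability E/h (kJ/min): berries = 2100/15 = 140, ground squirrels = 750/7.6 = 98.7, roots = 52/17 = 3.06, spawning salmon = 2300/9.9 = 232.
Ranked: spawning salmon > berries > ground squirrels > roots.

spawning salmon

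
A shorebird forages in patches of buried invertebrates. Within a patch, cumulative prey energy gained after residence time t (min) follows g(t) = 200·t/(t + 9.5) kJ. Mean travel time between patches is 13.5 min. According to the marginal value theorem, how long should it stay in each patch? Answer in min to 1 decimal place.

Maximise g(t)/(T+t): set derivative to zero → g'(t)(T+t) = g(t).
g'(t) = 200·9.5/(t + 9.5)². Setting 200·9.5/(t+9.5)² = 200t/[(t+9.5)(13.5+t)] gives 9.5(13.5+t) = t(t+9.5), so t² = 9.5×13.5 = 128.2.
t* = √128.2 = 11.32 min.

11.3 min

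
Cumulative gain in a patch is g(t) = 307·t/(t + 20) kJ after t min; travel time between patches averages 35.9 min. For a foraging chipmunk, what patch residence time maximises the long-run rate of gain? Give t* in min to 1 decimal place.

26.8 min

Maximise g(t)/(T+t): set derivative to zero → g'(t)(T+t) = g(t).
g'(t) = 307·20/(t + 20)². Setting 307·20/(t+20)² = 307t/[(t+20)(35.9+t)] gives 20(35.9+t) = t(t+20), so t² = 20×35.9 = 718.
t* = √718 = 26.8 min.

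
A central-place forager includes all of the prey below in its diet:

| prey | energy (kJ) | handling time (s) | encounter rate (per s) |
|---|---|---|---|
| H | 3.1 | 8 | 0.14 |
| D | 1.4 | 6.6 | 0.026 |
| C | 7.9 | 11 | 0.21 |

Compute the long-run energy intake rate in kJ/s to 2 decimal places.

R = Σλ_iE_i / (1 + Σλ_ih_i)
Numerator: 0.14×3.1 + 0.026×1.4 + 0.21×7.9 = 2.129
Denominator: 1 + 0.14×8 + 0.026×6.6 + 0.21×11 = 4.602
R = 2.129/4.602 = 0.4628 kJ/s

0.46 kJ/s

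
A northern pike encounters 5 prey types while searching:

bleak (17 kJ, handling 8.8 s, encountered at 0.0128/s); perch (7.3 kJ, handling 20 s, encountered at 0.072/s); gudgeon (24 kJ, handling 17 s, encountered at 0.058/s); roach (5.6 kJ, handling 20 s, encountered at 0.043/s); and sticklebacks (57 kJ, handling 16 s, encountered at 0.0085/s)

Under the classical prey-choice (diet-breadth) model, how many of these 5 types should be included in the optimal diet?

3

Profitabilities (E/h, kJ/s): sticklebacks 3.56, bleak 1.93, gudgeon 1.41, perch 0.365, roach 0.28. Add prey in this order while the next type's profitability exceeds the intake rate on those already taken.
Rate on top 1: 0.4265. bleak: 1.93 > 0.4265 → include.
Rate on top 2: 0.5623. gudgeon: 1.41 > 0.5623 → include.
Rate on top 3: 0.9371. perch: 0.365 < 0.9371 → exclude; stop.
Optimal diet: sticklebacks, bleak, gudgeon — 3 of 5 types.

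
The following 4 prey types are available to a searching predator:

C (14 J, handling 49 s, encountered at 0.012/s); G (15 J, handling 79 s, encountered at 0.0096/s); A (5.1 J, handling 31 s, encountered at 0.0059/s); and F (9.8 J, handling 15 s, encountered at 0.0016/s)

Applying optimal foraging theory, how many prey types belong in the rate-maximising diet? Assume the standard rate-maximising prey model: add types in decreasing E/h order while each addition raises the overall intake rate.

Rank by E/h (J/s): F 0.653, C 0.286, G 0.19, A 0.165. Include each in turn until the next type's E/h falls below the running intake rate.
Rate on top 1: 0.01531. C: 0.286 > 0.01531 → include.
Rate on top 2: 0.1139. G: 0.19 > 0.1139 → include.
Rate on top 3: 0.1382. A: 0.165 > 0.1382 → include.
Optimal diet: F, C, G, A — 4 of 4 types.

4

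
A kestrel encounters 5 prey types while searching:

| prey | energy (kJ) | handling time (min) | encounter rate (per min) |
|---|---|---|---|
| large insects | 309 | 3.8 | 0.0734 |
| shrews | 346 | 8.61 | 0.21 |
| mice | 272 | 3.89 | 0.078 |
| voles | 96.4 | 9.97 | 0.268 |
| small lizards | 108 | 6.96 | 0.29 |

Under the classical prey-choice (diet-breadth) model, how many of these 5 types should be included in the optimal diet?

3

Rank by E/h (kJ/min): large insects 81.3, mice 69.9, shrews 40.2, small lizards 15.5, voles 9.67. Include each in turn until the next type's E/h falls below the running intake rate.
Rate on top 1: 17.73. mice: 69.9 > 17.73 → include.
Rate on top 2: 27.74. shrews: 40.2 > 27.74 → include.
Rate on top 3: 34.38. small lizards: 15.5 < 34.38 → exclude; stop.
Optimal diet: large insects, mice, shrews — 3 of 5 types.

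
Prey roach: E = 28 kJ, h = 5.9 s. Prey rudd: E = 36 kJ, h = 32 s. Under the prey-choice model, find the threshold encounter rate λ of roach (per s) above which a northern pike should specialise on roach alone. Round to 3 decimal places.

0.053 per s

Drop rudd once their profitability E₂/h₂ falls below the rate achievable on roach alone: E₂/h₂ = λE₁/(1 + λh₁).
Solve for λ: λE₁h₂ = E₂(1 + λh₁) → λ(E₁h₂ − E₂h₁) = E₂ → λ = E₂/(E₁h₂ − E₂h₁).
λ = 36/(28×32 − 36×5.9) = 36/683.6 = 0.05266 per s.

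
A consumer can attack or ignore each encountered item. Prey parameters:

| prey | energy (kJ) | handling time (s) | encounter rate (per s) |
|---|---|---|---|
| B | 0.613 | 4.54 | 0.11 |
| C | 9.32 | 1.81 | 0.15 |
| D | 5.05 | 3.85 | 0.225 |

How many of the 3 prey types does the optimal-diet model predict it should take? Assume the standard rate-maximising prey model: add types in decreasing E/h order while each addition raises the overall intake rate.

E/h in descending order: C 5.15, D 1.31, B 0.135 kJ/s. The optimal diet is the largest prefix of this list for which every included type satisfies E_i/h_i > R on the types above it.
Rate on top 1: 1.099. D: 1.31 > 1.099 → include.
Rate on top 2: 1.185. B: 0.135 < 1.185 → exclude; stop.
Optimal diet: C, D — 2 of 3 types.

2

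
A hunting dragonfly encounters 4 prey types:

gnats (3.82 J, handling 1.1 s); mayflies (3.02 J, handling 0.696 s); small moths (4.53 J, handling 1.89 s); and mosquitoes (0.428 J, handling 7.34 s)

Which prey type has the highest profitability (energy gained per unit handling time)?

Profitability E/h (J/s): gnats = 3.82/1.1 = 3.47, mayflies = 3.02/0.696 = 4.34, small moths = 4.53/1.89 = 2.4, mosquitoes = 0.428/7.34 = 0.0583.
Ranked: mayflies > gnats > small moths > mosquitoes.

mayflies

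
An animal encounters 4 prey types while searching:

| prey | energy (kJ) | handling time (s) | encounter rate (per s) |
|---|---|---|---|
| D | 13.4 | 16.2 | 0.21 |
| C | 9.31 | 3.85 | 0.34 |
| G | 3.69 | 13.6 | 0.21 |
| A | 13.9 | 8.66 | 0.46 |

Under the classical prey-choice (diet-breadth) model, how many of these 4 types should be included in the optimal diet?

Rank by E/h (kJ/s): C 2.42, A 1.61, D 0.827, G 0.271. Include each in turn until the next type's E/h falls below the running intake rate.
Rate on top 1: 1.371. A: 1.61 > 1.371 → include.
Rate on top 2: 1.519. D: 0.827 < 1.519 → exclude; stop.
Optimal diet: C, A — 2 of 4 types.

2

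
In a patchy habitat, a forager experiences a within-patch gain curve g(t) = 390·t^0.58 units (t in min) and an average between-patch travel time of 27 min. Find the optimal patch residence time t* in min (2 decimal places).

37.29 min

Optimal t* satisfies g'(t*) = g(t*)/(T + t*).
g'(t) = 0.58·390·t^-0.42. Setting 0.58·390·t^-0.42 = 390·t^0.58/(27+t) gives 0.58(27+t) = t, so 0.42·t = 0.58×27.
t* = 0.58×27/0.42 = 37.29 min.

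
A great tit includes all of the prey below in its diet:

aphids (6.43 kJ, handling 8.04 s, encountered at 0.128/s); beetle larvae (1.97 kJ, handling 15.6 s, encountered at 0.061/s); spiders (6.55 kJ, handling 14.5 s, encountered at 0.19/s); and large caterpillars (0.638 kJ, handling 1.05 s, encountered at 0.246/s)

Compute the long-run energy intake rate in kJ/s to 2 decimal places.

Energy encountered per unit search time: 0.128×6.43 + 0.061×1.97 + 0.19×6.55 + 0.246×0.638 = 2.345 kJ/s.
Handling time per unit search time: 0.128×8.04 + 0.061×15.6 + 0.19×14.5 + 0.246×1.05 = 4.994.
Rate = 2.345/(1 + 4.994) = 0.3912 kJ/s.

0.39 kJ/s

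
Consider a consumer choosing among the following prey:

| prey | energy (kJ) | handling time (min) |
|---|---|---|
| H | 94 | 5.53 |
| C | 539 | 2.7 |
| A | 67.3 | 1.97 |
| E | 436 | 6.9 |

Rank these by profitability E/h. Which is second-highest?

E

In descending order of E/h:
C: 539/2.7 = 200 kJ/min
E: 436/6.9 = 63.2 kJ/min
A: 67.3/1.97 = 34.2 kJ/min
H: 94/5.53 = 17 kJ/min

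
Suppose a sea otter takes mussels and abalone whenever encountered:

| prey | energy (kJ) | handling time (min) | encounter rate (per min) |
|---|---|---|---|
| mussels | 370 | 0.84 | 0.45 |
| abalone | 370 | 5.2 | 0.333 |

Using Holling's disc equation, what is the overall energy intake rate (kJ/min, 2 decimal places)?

93.17 kJ/min

Energy encountered per unit search time: 0.45×370 + 0.333×370 = 289.7 kJ/min.
Handling time per unit search time: 0.45×0.84 + 0.333×5.2 = 2.11.
Rate = 289.7/(1 + 2.11) = 93.17 kJ/min.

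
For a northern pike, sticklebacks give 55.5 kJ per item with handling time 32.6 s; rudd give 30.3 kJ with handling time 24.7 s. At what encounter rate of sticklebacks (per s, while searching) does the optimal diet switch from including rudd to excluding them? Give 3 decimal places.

At the threshold, the rate on sticklebacks alone equals the profitability of rudd: λ·55.5/(1 + λ·32.6) = 30.3/24.7 = 1.227.
Rearranging, λ(55.5 − 1.227×32.6) = 1.227, so λ = 1.227/15.51 = 0.0791 per s.

0.079 per s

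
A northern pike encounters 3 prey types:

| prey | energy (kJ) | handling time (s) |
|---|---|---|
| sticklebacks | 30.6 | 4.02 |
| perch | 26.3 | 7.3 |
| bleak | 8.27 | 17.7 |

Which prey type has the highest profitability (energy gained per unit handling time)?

Profitability E/h (kJ/s): sticklebacks = 30.6/4.02 = 7.61, perch = 26.3/7.3 = 3.6, bleak = 8.27/17.7 = 0.467.
Ranked: sticklebacks > perch > bleak.

sticklebacks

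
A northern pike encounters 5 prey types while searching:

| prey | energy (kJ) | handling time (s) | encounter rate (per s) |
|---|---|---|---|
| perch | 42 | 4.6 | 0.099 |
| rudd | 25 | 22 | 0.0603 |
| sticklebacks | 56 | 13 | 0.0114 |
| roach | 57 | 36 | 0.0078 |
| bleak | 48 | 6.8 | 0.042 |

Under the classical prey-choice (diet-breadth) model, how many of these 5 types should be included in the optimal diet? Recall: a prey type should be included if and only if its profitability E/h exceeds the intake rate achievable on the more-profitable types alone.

3

Profitabilities (E/h, kJ/s): perch 9.13, bleak 7.06, sticklebacks 4.31, roach 1.58, rudd 1.14. Add prey in this order while the next type's profitability exceeds the intake rate on those already taken.
Rate on top 1: 2.857. bleak: 7.06 > 2.857 → include.
Rate on top 2: 3.546. sticklebacks: 4.31 > 3.546 → include.
Rate on top 3: 3.606. roach: 1.58 < 3.606 → exclude; stop.
Optimal diet: perch, bleak, sticklebacks — 3 of 5 types.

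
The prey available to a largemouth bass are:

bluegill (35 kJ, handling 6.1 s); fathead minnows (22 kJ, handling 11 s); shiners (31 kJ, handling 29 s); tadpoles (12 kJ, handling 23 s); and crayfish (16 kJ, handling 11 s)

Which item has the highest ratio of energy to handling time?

Profitability E/h (kJ/s): bluegill = 35/6.1 = 5.74, fathead minnows = 22/11 = 2, shiners = 31/29 = 1.07, tadpoles = 12/23 = 0.522, crayfish = 16/11 = 1.45.
Ranked: bluegill > fathead minnows > crayfish > shiners > tadpoles.

bluegill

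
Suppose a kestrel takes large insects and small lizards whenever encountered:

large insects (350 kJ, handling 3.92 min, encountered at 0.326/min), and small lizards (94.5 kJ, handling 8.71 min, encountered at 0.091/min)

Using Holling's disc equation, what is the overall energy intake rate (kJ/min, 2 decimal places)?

Energy encountered per unit search time: 0.326×350 + 0.091×94.5 = 122.7 kJ/min.
Handling time per unit search time: 0.326×3.92 + 0.091×8.71 = 2.071.
Rate = 122.7/(1 + 2.071) = 39.96 kJ/min.

39.96 kJ/min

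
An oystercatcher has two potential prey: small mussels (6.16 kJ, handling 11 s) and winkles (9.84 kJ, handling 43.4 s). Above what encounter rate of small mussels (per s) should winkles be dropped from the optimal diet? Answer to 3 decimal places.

0.062 per s

Drop winkles once their profitability E₂/h₂ falls below the rate achievable on small mussels alone: E₂/h₂ = λE₁/(1 + λh₁).
Solve for λ: λE₁h₂ = E₂(1 + λh₁) → λ(E₁h₂ − E₂h₁) = E₂ → λ = E₂/(E₁h₂ − E₂h₁).
λ = 9.84/(6.16×43.4 − 9.84×11) = 9.84/159.1 = 0.06185 per s.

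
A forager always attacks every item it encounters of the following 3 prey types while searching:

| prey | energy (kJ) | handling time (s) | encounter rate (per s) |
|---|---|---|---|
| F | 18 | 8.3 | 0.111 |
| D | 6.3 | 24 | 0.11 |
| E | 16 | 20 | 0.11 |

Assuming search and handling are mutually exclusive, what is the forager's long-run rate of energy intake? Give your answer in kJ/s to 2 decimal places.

0.66 kJ/s

R = Σλ_iE_i / (1 + Σλ_ih_i)
Numerator: 0.111×18 + 0.11×6.3 + 0.11×16 = 4.451
Denominator: 1 + 0.111×8.3 + 0.11×24 + 0.11×20 = 6.761
R = 4.451/6.761 = 0.6583 kJ/s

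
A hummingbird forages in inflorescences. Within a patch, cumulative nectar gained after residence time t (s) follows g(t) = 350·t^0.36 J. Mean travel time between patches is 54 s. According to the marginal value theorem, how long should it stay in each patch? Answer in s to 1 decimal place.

30.4 s

By the marginal value theorem, leave when the instantaneous gain rate g'(t) equals the habitat-wide average g(t)/(T + t).
g'(t) = 0.36·350·t^-0.64. Setting 0.36·350·t^-0.64 = 350·t^0.36/(54+t) gives 0.36(54+t) = t, so 0.64·t = 0.36×54.
t* = 0.36×54/0.64 = 30.37 s.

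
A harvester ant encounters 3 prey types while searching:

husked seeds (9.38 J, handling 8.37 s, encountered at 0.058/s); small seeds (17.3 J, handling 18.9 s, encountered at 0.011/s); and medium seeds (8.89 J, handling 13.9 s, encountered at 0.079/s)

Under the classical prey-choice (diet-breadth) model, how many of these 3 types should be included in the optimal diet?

Profitabilities (E/h, J/s): husked seeds 1.12, small seeds 0.915, medium seeds 0.64. Add prey in this order while the next type's profitability exceeds the intake rate on those already taken.
Rate on top 1: 0.3662. small seeds: 0.915 > 0.3662 → include.
Rate on top 2: 0.4337. medium seeds: 0.64 > 0.4337 → include.
Optimal diet: husked seeds, small seeds, medium seeds — 3 of 3 types.

3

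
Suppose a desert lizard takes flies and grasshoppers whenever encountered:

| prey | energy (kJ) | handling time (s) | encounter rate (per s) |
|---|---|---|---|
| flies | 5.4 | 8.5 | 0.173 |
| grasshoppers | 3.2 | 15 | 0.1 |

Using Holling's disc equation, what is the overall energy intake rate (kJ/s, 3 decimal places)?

Energy encountered per unit search time: 0.173×5.4 + 0.1×3.2 = 1.254 kJ/s.
Handling time per unit search time: 0.173×8.5 + 0.1×15 = 2.97.
Rate = 1.254/(1 + 2.97) = 0.3159 kJ/s.

0.316 kJ/s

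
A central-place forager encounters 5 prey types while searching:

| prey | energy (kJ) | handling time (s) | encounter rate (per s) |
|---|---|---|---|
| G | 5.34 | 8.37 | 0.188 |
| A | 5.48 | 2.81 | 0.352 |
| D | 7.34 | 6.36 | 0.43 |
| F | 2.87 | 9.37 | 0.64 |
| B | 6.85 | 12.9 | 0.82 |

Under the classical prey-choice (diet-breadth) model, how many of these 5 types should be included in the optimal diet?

Profitabilities (E/h, kJ/s): A 1.95, D 1.15, G 0.638, B 0.531, F 0.306. Add prey in this order while the next type's profitability exceeds the intake rate on those already taken.
Rate on top 1: 0.9698. D: 1.15 > 0.9698 → include.
Rate on top 2: 1.076. G: 0.638 < 1.076 → exclude; stop.
Optimal diet: A, D — 2 of 5 types.

2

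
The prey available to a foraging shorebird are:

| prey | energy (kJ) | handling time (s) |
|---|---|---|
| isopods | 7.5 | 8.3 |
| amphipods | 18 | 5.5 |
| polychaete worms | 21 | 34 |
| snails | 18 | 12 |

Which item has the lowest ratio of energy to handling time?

In descending order of E/h:
amphipods: 18/5.5 = 3.27 kJ/s
snails: 18/12 = 1.5 kJ/s
isopods: 7.5/8.3 = 0.904 kJ/s
polychaete worms: 21/34 = 0.618 kJ/s

polychaete worms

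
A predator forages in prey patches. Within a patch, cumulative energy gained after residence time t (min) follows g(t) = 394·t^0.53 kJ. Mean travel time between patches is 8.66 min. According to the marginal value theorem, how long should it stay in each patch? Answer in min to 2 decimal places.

9.77 min

Maximise g(t)/(T+t): set derivative to zero → g'(t)(T+t) = g(t).
g'(t) = 0.53·394·t^-0.47. Setting 0.53·394·t^-0.47 = 394·t^0.53/(8.66+t) gives 0.53(8.66+t) = t, so 0.47·t = 0.53×8.66.
t* = 0.53×8.66/0.47 = 9.766 min.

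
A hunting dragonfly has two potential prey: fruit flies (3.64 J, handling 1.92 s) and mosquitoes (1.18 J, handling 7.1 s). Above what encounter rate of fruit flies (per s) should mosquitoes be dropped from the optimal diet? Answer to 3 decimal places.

At the threshold, the rate on fruit flies alone equals the profitability of mosquitoes: λ·3.64/(1 + λ·1.92) = 1.18/7.1 = 0.1662.
Rearranging, λ(3.64 − 0.1662×1.92) = 0.1662, so λ = 0.1662/3.321 = 0.05005 per s.

0.050 per s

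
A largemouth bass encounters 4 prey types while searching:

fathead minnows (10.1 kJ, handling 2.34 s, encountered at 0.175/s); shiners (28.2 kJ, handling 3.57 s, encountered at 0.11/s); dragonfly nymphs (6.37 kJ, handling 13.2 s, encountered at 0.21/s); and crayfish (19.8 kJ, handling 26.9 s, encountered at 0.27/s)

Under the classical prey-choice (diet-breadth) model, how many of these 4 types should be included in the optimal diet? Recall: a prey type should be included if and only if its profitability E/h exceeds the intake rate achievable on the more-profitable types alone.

Profitabilities (E/h, kJ/s): shiners 7.9, fathead minnows 4.32, crayfish 0.736, dragonfly nymphs 0.483. Add prey in this order while the next type's profitability exceeds the intake rate on those already taken.
Rate on top 1: 2.227. fathead minnows: 4.32 > 2.227 → include.
Rate on top 2: 2.702. crayfish: 0.736 < 2.702 → exclude; stop.
Optimal diet: shiners, fathead minnows — 2 of 4 types.

2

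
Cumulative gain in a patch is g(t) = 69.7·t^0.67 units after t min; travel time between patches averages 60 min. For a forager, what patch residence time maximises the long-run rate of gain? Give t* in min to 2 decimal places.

By the marginal value theorem, leave when the instantaneous gain rate g'(t) equals the habitat-wide average g(t)/(T + t).
g'(t) = 0.67·69.7·t^-0.33. Setting 0.67·69.7·t^-0.33 = 69.7·t^0.67/(60+t) gives 0.67(60+t) = t, so 0.33·t = 0.67×60.
t* = 0.67×60/0.33 = 121.8 min.

121.82 min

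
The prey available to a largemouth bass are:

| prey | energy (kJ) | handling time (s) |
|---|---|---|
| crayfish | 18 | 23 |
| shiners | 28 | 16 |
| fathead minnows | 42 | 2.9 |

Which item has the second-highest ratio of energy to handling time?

In descending order of E/h:
fathead minnows: 42/2.9 = 14.5 kJ/s
shiners: 28/16 = 1.75 kJ/s
crayfish: 18/23 = 0.783 kJ/s

shiners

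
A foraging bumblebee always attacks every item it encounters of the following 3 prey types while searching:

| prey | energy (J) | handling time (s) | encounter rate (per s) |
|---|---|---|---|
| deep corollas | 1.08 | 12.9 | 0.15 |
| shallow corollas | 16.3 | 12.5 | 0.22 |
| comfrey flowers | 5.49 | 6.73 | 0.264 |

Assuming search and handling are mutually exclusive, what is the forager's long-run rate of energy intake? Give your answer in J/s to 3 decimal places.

Energy encountered per unit search time: 0.15×1.08 + 0.22×16.3 + 0.264×5.49 = 5.197 J/s.
Handling time per unit search time: 0.15×12.9 + 0.22×12.5 + 0.264×6.73 = 6.462.
Rate = 5.197/(1 + 6.462) = 0.6965 J/s.

0.697 J/s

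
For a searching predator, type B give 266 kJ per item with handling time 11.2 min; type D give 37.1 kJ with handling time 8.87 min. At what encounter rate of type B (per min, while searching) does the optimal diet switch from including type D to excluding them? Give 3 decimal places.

0.019 per min

At the threshold, the rate on type B alone equals the profitability of type D: λ·266/(1 + λ·11.2) = 37.1/8.87 = 4.183.
Rearranging, λ(266 − 4.183×11.2) = 4.183, so λ = 4.183/219.2 = 0.01909 per min.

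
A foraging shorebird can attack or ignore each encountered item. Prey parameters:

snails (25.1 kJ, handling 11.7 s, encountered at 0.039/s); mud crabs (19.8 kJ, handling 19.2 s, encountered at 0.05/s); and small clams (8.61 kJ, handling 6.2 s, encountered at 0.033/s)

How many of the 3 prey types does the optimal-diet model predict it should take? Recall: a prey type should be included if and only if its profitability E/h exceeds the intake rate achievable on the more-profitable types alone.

Rank by E/h (kJ/s): snails 2.15, small clams 1.39, mud crabs 1.03. Include each in turn until the next type's E/h falls below the running intake rate.
Rate on top 1: 0.6722. small clams: 1.39 > 0.6722 → include.
Rate on top 2: 0.7604. mud crabs: 1.03 > 0.7604 → include.
Optimal diet: snails, small clams, mud crabs — 3 of 3 types.

3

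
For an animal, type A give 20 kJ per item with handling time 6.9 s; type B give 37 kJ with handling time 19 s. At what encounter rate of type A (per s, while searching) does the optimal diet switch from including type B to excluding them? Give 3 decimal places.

Drop type B once their profitability E₂/h₂ falls below the rate achievable on type A alone: E₂/h₂ = λE₁/(1 + λh₁).
Solve for λ: λE₁h₂ = E₂(1 + λh₁) → λ(E₁h₂ − E₂h₁) = E₂ → λ = E₂/(E₁h₂ − E₂h₁).
λ = 37/(20×19 − 37×6.9) = 37/124.7 = 0.2967 per s.

0.297 per s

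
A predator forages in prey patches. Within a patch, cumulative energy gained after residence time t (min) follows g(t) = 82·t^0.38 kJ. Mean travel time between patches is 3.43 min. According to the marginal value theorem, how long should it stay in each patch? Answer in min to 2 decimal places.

2.10 min

By the marginal value theorem, leave when the instantaneous gain rate g'(t) equals the habitat-wide average g(t)/(T + t).
g'(t) = 0.38·82·t^-0.62. Setting 0.38·82·t^-0.62 = 82·t^0.38/(3.43+t) gives 0.38(3.43+t) = t, so 0.62·t = 0.38×3.43.
t* = 0.38×3.43/0.62 = 2.102 min.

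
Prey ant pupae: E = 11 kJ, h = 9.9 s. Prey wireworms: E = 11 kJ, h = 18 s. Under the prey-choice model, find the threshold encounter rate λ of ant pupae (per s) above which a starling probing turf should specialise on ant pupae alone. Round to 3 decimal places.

0.123 per s

The zero-one rule: include wireworms iff E₂/h₂ > λE₁/(1+λh₁). Equality gives the switch point.
λE₁h₂ = E₂ + λE₂h₁ ⇒ λ = E₂/(E₁h₂ − E₂h₁) = 11/(198 − 108.9) = 0.1235 per s.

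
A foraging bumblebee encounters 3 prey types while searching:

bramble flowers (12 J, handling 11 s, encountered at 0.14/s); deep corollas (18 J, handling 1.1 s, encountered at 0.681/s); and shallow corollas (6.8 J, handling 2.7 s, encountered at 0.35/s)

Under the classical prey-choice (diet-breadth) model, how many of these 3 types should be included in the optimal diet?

Rank by E/h (J/s): deep corollas 16.4, shallow corollas 2.52, bramble flowers 1.09. Include each in turn until the next type's E/h falls below the running intake rate.
Rate on top 1: 7.008. shallow corollas: 2.52 < 7.008 → exclude; stop.
Optimal diet: deep corollas — 1 of 3 types.

1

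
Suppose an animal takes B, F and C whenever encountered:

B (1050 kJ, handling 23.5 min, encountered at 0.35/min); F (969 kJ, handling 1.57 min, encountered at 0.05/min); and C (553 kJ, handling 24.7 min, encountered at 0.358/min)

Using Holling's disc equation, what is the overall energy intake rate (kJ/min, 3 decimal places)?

33.832 kJ/min

R = (0.35×1050 + 0.05×969 + 0.358×553) / (1 + 0.35×23.5 + 0.05×1.57 + 0.358×24.7) = 613.9/18.15 = 33.83 kJ/min.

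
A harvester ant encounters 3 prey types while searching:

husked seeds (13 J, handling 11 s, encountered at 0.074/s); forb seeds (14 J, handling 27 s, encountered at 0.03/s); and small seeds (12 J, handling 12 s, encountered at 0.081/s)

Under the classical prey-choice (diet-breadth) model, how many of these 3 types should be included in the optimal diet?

Profitabilities (E/h, J/s): husked seeds 1.18, small seeds 1, forb seeds 0.519. Add prey in this order while the next type's profitability exceeds the intake rate on those already taken.
Rate on top 1: 0.5303. small seeds: 1 > 0.5303 → include.
Rate on top 2: 0.6942. forb seeds: 0.519 < 0.6942 → exclude; stop.
Optimal diet: husked seeds, small seeds — 2 of 3 types.

2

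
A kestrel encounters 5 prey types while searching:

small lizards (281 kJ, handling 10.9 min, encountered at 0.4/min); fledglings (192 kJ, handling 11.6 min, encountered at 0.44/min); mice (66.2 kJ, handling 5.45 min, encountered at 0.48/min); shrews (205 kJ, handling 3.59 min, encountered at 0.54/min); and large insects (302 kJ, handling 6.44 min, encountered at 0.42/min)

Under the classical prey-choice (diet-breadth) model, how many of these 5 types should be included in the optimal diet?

Rank by E/h (kJ/min): shrews 57.1, large insects 46.9, small lizards 25.8, fledglings 16.6, mice 12.1. Include each in turn until the next type's E/h falls below the running intake rate.
Rate on top 1: 37.67. large insects: 46.9 > 37.67 → include.
Rate on top 2: 42.09. small lizards: 25.8 < 42.09 → exclude; stop.
Optimal diet: shrews, large insects — 2 of 5 types.

2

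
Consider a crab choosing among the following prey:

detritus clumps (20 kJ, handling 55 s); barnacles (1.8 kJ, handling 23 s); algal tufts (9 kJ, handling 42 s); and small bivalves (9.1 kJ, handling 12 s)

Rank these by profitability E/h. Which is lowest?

barnacles

In descending order of E/h:
small bivalves: 9.1/12 = 0.758 kJ/s
detritus clumps: 20/55 = 0.364 kJ/s
algal tufts: 9/42 = 0.214 kJ/s
barnacles: 1.8/23 = 0.0783 kJ/s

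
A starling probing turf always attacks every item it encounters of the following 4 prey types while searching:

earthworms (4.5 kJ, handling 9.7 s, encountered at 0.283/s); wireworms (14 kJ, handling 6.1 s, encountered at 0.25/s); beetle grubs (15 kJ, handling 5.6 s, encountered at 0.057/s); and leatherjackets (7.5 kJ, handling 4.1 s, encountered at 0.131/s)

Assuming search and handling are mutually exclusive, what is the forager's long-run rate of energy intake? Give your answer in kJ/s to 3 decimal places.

1.079 kJ/s

Energy encountered per unit search time: 0.283×4.5 + 0.25×14 + 0.057×15 + 0.131×7.5 = 6.611 kJ/s.
Handling time per unit search time: 0.283×9.7 + 0.25×6.1 + 0.057×5.6 + 0.131×4.1 = 5.126.
Rate = 6.611/(1 + 5.126) = 1.079 kJ/s.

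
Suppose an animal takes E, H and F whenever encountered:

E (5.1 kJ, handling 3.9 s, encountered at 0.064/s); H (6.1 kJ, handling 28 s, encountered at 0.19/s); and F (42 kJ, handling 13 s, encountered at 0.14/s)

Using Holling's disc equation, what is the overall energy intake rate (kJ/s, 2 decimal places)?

0.88 kJ/s

R = (0.064×5.1 + 0.19×6.1 + 0.14×42) / (1 + 0.064×3.9 + 0.19×28 + 0.14×13) = 7.365/8.39 = 0.8779 kJ/s.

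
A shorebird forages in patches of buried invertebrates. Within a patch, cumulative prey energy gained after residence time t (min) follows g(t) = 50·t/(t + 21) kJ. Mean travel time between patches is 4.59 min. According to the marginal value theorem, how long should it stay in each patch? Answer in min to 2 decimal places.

Maximise g(t)/(T+t): set derivative to zero → g'(t)(T+t) = g(t).
g'(t) = 50·21/(t + 21)². Setting 50·21/(t+21)² = 50t/[(t+21)(4.59+t)] gives 21(4.59+t) = t(t+21), so t² = 21×4.59 = 96.39.
t* = √96.39 = 9.818 min.

9.82 min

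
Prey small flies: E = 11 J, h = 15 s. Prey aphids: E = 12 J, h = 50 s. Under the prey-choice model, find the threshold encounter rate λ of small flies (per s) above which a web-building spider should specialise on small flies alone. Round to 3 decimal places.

At the threshold, the rate on small flies alone equals the profitability of aphids: λ·11/(1 + λ·15) = 12/50 = 0.24.
Rearranging, λ(11 − 0.24×15) = 0.24, so λ = 0.24/7.4 = 0.03243 per s.

0.032 per s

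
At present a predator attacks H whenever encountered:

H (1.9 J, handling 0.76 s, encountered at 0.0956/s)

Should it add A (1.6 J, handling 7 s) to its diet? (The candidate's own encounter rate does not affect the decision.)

Yes

Current rate: (0.0956×1.9)/(1 + 0.0956×0.76) = 0.1693 J/s.
Profitability of A: 1.6/7 = 0.2286 J/s.
Since 0.2286 > R, including A increases the long-run rate.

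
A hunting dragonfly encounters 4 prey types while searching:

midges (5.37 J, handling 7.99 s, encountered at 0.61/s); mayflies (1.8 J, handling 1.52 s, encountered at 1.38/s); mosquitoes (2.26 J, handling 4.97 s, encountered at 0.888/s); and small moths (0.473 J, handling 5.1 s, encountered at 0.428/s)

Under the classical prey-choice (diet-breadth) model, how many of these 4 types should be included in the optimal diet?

1

Profitabilities (E/h, J/s): mayflies 1.18, midges 0.672, mosquitoes 0.455, small moths 0.0927. Add prey in this order while the next type's profitability exceeds the intake rate on those already taken.
Rate on top 1: 0.8019. midges: 0.672 < 0.8019 → exclude; stop.
Optimal diet: mayflies — 1 of 4 types.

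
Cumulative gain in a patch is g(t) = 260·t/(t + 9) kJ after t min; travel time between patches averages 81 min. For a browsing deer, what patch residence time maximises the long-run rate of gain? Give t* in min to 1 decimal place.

27.0 min

Optimal t* satisfies g'(t*) = g(t*)/(T + t*).
g'(t) = 260·9/(t + 9)². Setting 260·9/(t+9)² = 260t/[(t+9)(81+t)] gives 9(81+t) = t(t+9), so t² = 9×81 = 729.
t* = √729 = 27 min.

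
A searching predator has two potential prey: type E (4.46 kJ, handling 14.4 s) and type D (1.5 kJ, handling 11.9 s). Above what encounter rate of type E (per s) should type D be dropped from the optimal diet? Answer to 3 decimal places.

Drop type D once their profitability E₂/h₂ falls below the rate achievable on type E alone: E₂/h₂ = λE₁/(1 + λh₁).
Solve for λ: λE₁h₂ = E₂(1 + λh₁) → λ(E₁h₂ − E₂h₁) = E₂ → λ = E₂/(E₁h₂ − E₂h₁).
λ = 1.5/(4.46×11.9 − 1.5×14.4) = 1.5/31.47 = 0.04766 per s.

0.048 per s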